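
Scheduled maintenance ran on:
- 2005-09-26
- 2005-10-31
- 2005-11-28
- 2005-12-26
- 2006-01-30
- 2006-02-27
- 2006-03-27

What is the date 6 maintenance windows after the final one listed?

These are Mondays with 35, 28, 28, 35, 28, 28-day gaps.
Each is the final Monday of its month — 2005-10-31 is past the 28th, so '4th Monday' doesn't fit.
Last Monday of April 2006: 2006-04-24.
Last Monday of May 2006: 2006-05-29.
Last Monday of June 2006: 2006-06-26.
July 2006 ends with Monday 2006-07-31.
Last Monday of August 2006: 2006-08-28.
September 2006 ends with Monday 2006-09-25.

2006-09-25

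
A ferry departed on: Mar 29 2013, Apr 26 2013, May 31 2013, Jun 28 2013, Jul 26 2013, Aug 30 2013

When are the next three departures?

Every date is a Friday; gaps 28, 35, 28, 28, 35 days.
Each is the last Friday of its month (at least one falls on the 29th or later, ruling out '4th Friday').
September 2013 ends with Friday Sep 27 2013.
October 2013 ends with Friday Oct 25 2013.
November 2013 ends with Friday Nov 29 2013.

Sep 27 2013, Oct 25 2013, Nov 29 2013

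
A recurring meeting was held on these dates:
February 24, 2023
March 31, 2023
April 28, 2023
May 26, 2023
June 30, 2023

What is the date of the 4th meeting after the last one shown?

These are Fridays with 35, 28, 28, 35-day gaps.
Each is the final Friday of its month — March 31, 2023 is past the 28th, so '4th Friday' doesn't fit.
July 2023 ends with Friday July 28, 2023.
August 2023 ends with Friday August 25, 2023.
Last Friday of September 2023: September 29, 2023.
Last Friday of October 2023: October 27, 2023.

October 27, 2023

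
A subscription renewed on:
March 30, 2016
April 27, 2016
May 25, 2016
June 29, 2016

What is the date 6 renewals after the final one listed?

December 28, 2016

Every date is a Wednesday; gaps 28, 28, 35 days.
Each is the last Wednesday of its month (at least one falls on the 29th or later, ruling out '4th Wednesday').
Last Wednesday of July 2016: July 27, 2016.
Last Wednesday of August 2016: August 31, 2016.
September 2016 ends with Wednesday September 28, 2016.
Last Wednesday of October 2016: October 26, 2016.
Last Wednesday of November 2016: November 30, 2016.
December 2016 ends with Wednesday December 28, 2016.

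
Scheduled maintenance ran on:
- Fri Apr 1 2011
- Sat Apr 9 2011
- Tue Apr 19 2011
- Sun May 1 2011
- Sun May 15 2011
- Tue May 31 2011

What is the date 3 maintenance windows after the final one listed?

Sat Jul 30 2011

Gaps: 8, 10, 12, 14, 16 days — each gap is 2 larger than the previous one.
Next gap: 18 days. Tue May 31 2011 + 18 days = Sat Jun 18 2011.
Next gap: 20 days. Sat Jun 18 2011 + 20 days = Fri Jul 8 2011.
Next gap: 22 days. Fri Jul 8 2011 + 22 days = Sat Jul 30 2011.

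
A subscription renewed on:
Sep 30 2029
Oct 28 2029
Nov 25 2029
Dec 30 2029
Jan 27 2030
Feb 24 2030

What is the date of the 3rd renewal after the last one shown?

May 26 2030

All Sundays; the gaps (28, 28, 35, 28, 28) vary with month length.
This is the last Sunday of each month.
Last Sunday of March 2030: Mar 31 2030.
Last Sunday of April 2030: Apr 28 2030.
Last Sunday of May 2030: May 26 2030.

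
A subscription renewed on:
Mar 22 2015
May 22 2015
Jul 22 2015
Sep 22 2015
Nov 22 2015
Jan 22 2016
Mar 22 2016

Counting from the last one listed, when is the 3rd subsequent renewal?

Sep 22 2016

Each date is the 22nd; the gaps (61, 61, 62, 61, 61, 60) track the month lengths.
The rule is the 22nd of every 2 months.
May 2016: May 22 2016.
Next: July 2016 → Jul 22 2016.
September 2016: Sep 22 2016.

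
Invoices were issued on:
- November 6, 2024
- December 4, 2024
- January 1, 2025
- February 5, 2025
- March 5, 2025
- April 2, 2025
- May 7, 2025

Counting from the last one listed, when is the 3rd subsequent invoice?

August 6, 2025

All dates are Wednesdays, 28, 28, 35, 28, 28, 35 days apart.
Specifically, the 1st Wednesday of each month.
June 2025 — 1st Wednesday is June 4, 2025.
July 2025 — 1st Wednesday is July 2, 2025.
August 2025 — 1st Wednesday is August 6, 2025.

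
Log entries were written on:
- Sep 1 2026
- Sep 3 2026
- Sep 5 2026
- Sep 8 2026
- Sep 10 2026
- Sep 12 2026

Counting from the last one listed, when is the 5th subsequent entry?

Sep 24 2026

The gap pattern 2, 2, 3, 2, 2 repeats every 3 events.
These are the Tuesdays, Thursdays and Saturdays of each week.
The following Tuesday is Sep 15 2026.
Next Thursday: Sep 17 2026.
Next Saturday: Sep 19 2026.
Next Tuesday: Sep 22 2026.
The following Thursday is Sep 24 2026.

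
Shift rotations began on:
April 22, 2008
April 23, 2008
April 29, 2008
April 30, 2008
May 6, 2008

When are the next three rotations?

Gaps: 1, 6, 1, 6 days — not constant, but cyclic with period 2.
The events fall on every Tuesday and Wednesday.
Next Wednesday: May 7, 2008.
The following Tuesday is May 13, 2008.
The following Wednesday is May 14, 2008.

May 7, 2008; May 13, 2008; May 14, 2008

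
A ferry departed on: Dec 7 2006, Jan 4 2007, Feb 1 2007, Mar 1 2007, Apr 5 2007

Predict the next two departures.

All dates are Thursdays, 28, 28, 28, 35 days apart.
Specifically, the 1st Thursday of each month.
May 2007 — 1st Thursday is May 3 2007.
1st Thursday of June 2007: Jun 7 2007.

May 3 2007, Jun 7 2007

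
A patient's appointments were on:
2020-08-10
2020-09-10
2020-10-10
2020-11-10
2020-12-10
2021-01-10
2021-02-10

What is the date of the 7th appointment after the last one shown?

Each date is the 10th; the gaps (31, 30, 31, 30, 31, 31) track the month lengths.
The rule is the 10th of each month.
March 2021: 2021-03-10.
Next: April 2021 → 2021-04-10.
Next: May 2021 → 2021-05-10.
June 2021: 2021-06-10.
July 2021: 2021-07-10.
August 2021: 2021-08-10.
Next: September 2021 → 2021-09-10.

2021-09-10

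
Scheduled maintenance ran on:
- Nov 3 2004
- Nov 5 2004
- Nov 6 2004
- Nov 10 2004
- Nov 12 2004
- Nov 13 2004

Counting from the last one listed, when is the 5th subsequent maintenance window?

The gap pattern 2, 1, 4, 2, 1 repeats every 3 events.
These are the Wednesdays, Fridays and Saturdays of each week.
Next Wednesday: Nov 17 2004.
Next Friday: Nov 19 2004.
The following Saturday is Nov 20 2004.
The following Wednesday is Nov 24 2004.
Next Friday: Nov 26 2004.

Nov 26 2004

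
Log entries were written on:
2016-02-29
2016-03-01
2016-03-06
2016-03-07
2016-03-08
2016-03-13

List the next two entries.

Every event lands on a Monday or Tuesday or Sunday (gaps cycle 1, 5, 1, 1, 5).
So the schedule is: every Monday, Tuesday and Sunday.
The following Monday is 2016-03-14.
The following Tuesday is 2016-03-15.

2016-03-14, 2016-03-15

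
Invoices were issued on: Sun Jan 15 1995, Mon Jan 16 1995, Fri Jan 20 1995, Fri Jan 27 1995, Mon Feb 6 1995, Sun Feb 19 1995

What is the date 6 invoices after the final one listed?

Gaps: 1, 4, 7, 10, 13 days — each gap is 3 larger than the previous one.
Next gap: 16 days. Sun Feb 19 1995 + 16 days = Tue Mar 7 1995.
Next gap: 19 days. Tue Mar 7 1995 + 19 days = Sun Mar 26 1995.
Next gap: 22 days. Sun Mar 26 1995 + 22 days = Mon Apr 17 1995.
Next gap: 25 days. Mon Apr 17 1995 + 25 days = Fri May 12 1995.
Next gap: 28 days. Fri May 12 1995 + 28 days = Fri Jun 9 1995.
Next gap: 31 days. Fri Jun 9 1995 + 31 days = Mon Jul 10 1995.

Mon Jul 10 1995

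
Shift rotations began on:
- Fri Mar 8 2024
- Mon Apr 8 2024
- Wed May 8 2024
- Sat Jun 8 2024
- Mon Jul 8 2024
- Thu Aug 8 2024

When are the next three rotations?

Sun Sep 8 2024, Tue Oct 8 2024, Fri Nov 8 2024

Gaps: 31, 30, 31, 30, 31 days — not constant. Every event is on the 8th of the month.
Pattern: the 8th of each month.
Next: September 2024 → Sun Sep 8 2024.
Next: October 2024 → Tue Oct 8 2024.
November 2024: Fri Nov 8 2024.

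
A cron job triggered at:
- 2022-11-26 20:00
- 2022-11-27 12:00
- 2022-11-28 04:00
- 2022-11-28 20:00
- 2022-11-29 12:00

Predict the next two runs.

Gaps: 16, 16, 16, 16 hours — each event is 16 hours after the previous one.
2022-11-29 12:00 + 16 h = 2022-11-30 04:00.
2022-11-30 04:00 + 16 h = 2022-11-30 20:00.

2022-11-30 04:00, 2022-11-30 20:00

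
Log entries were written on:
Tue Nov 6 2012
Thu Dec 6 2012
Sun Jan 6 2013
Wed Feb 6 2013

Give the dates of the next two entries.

Wed Mar 6 2013, Sat Apr 6 2013

The day-of-month is always 6 (30, 31, 31 days between events).
So this recurs on the 6th of each month.
March 2013: Wed Mar 6 2013.
Next: April 2013 → Sat Apr 6 2013.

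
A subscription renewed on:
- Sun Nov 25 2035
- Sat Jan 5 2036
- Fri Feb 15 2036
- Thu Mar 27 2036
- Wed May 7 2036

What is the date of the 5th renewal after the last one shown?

Fri Nov 28 2036

The spacing is 41, 41, 41, 41 days — always 41 days.
Wed May 7 2036 + 41 days = Tue Jun 17 2036.
Tue Jun 17 2036 + 41 days = Mon Jul 28 2036.
Mon Jul 28 2036 + 41 days = Sun Sep 7 2036.
Sun Sep 7 2036 + 41 days = Sat Oct 18 2036.
Sat Oct 18 2036 + 41 days = Fri Nov 28 2036.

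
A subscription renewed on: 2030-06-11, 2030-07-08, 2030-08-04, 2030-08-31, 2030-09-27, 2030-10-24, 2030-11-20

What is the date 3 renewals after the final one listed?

Every event comes 27 days after the last (27, 27, 27, 27, 27, 27).
2030-11-20 + 27 days = 2030-12-17.
2030-12-17 + 27 days = 2031-01-13.
2031-01-13 + 27 days = 2031-02-09.

2031-02-09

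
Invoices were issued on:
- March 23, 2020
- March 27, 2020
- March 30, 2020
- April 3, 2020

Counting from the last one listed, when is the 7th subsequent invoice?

The gap pattern 4, 3, 4 repeats every 2 events.
These are the Mondays and Fridays of each week.
The following Monday is April 6, 2020.
Next Friday: April 10, 2020.
The following Monday is April 13, 2020.
Next Friday: April 17, 2020.
The following Monday is April 20, 2020.
Next Friday: April 24, 2020.
The following Monday is April 27, 2020.

April 27, 2020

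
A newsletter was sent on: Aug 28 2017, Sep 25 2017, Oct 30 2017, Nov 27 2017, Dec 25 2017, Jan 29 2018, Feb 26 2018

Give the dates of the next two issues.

Every date is a Monday; gaps 28, 35, 28, 28, 35, 28 days.
Each is the last Monday of its month (at least one falls on the 29th or later, ruling out '4th Monday').
Last Monday of March 2018: Mar 26 2018.
Last Monday of April 2018: Apr 30 2018.

Mar 26 2018, Apr 30 2018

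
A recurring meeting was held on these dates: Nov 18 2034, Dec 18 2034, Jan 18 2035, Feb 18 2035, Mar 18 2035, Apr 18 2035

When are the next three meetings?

May 18 2035, Jun 18 2035, Jul 18 2035

Gaps: 30, 31, 31, 28, 31 days — not constant. Every event is on the 18th of the month.
Pattern: the 18th of each month.
May 2035: May 18 2035.
Next: June 2035 → Jun 18 2035.
Next: July 2035 → Jul 18 2035.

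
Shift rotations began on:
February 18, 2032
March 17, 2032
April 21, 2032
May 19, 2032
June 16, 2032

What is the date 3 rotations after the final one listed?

All dates are Wednesdays, 28, 35, 28, 28 days apart.
Specifically, the 3rd Wednesday of each month.
July 2032 — 3rd Wednesday is July 21, 2032.
3rd Wednesday of August 2032: August 18, 2032.
September 2032 — 3rd Wednesday is September 15, 2032.

September 15, 2032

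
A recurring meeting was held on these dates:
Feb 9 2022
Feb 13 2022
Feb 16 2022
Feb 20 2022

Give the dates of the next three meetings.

Gaps: 4, 3, 4 days — not constant, but cyclic with period 2.
The events fall on every Wednesday and Sunday.
The following Wednesday is Feb 23 2022.
The following Sunday is Feb 27 2022.
Next Wednesday: Mar 2 2022.

Feb 23 2022, Feb 27 2022, Mar 2 2022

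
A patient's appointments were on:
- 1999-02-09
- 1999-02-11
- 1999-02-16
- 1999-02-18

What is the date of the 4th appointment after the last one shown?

1999-03-04

The gap pattern 2, 5, 2 repeats every 2 events.
These are the Tuesdays and Thursdays of each week.
Next Tuesday: 1999-02-23.
The following Thursday is 1999-02-25.
Next Tuesday: 1999-03-02.
Next Thursday: 1999-03-04.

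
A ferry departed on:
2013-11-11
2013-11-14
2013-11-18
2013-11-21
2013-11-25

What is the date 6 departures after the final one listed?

2013-12-16

Every event lands on a Monday or Thursday (gaps cycle 3, 4, 3, 4).
So the schedule is: every Monday and Thursday.
The following Thursday is 2013-11-28.
The following Monday is 2013-12-02.
The following Thursday is 2013-12-05.
The following Monday is 2013-12-09.
The following Thursday is 2013-12-12.
The following Monday is 2013-12-16.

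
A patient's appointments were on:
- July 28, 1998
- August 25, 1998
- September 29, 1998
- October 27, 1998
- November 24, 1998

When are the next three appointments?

Every date is a Tuesday; gaps 28, 35, 28, 28 days.
Each is the last Tuesday of its month (at least one falls on the 29th or later, ruling out '4th Tuesday').
December 1998 ends with Tuesday December 29, 1998.
Last Tuesday of January 1999: January 26, 1999.
Last Tuesday of February 1999: February 23, 1999.

December 29, 1998; January 26, 1999; February 23, 1999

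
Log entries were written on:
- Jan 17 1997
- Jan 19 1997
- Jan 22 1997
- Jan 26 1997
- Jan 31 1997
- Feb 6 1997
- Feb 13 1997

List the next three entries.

Feb 21 1997, Mar 2 1997, Mar 12 1997

Gaps: 2, 3, 4, 5, 6, 7 days — each gap is 1 larger than the previous one.
Next gap: 8 days. Feb 13 1997 + 8 days = Feb 21 1997.
Next gap: 9 days. Feb 21 1997 + 9 days = Mar 2 1997.
Next gap: 10 days. Mar 2 1997 + 10 days = Mar 12 1997.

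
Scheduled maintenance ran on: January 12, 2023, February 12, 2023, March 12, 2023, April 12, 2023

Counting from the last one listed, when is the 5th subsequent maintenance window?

September 12, 2023

The day-of-month is always 12 (31, 28, 31 days between events).
So this recurs on the 12th of each month.
May 2023: May 12, 2023.
Next: June 2023 → June 12, 2023.
July 2023: July 12, 2023.
August 2023: August 12, 2023.
Next: September 2023 → September 12, 2023.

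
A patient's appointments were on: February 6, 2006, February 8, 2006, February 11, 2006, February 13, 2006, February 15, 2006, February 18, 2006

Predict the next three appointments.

February 20, 2006; February 22, 2006; February 25, 2006

The gap pattern 2, 3, 2, 2, 3 repeats every 3 events.
These are the Mondays, Wednesdays and Saturdays of each week.
The following Monday is February 20, 2006.
The following Wednesday is February 22, 2006.
The following Saturday is February 25, 2006.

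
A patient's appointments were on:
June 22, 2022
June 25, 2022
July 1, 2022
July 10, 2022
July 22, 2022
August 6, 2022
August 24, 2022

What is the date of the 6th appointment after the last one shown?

Intervals are 3, 6, 9, 12, 15, 18 days — an arithmetic progression with common difference 3.
Next gap: 21 days. August 24, 2022 + 21 days = September 14, 2022.
Next gap: 24 days. September 14, 2022 + 24 days = October 8, 2022.
Next gap: 27 days. October 8, 2022 + 27 days = November 4, 2022.
Next gap: 30 days. November 4, 2022 + 30 days = December 4, 2022.
Next gap: 33 days. December 4, 2022 + 33 days = January 6, 2023.
Next gap: 36 days. January 6, 2023 + 36 days = February 11, 2023.

February 11, 2023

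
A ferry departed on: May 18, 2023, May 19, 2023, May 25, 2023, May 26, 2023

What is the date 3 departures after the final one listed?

The gap pattern 1, 6, 1 repeats every 2 events.
These are the Thursdays and Fridays of each week.
The following Thursday is June 1, 2023.
The following Friday is June 2, 2023.
The following Thursday is June 8, 2023.

June 8, 2023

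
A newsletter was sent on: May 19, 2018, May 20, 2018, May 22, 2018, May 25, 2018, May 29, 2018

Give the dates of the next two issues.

June 3, 2018; June 9, 2018

Gaps: 1, 2, 3, 4 days — each gap is 1 larger than the previous one.
Next gap: 5 days. May 29, 2018 + 5 days = June 3, 2018.
Next gap: 6 days. June 3, 2018 + 6 days = June 9, 2018.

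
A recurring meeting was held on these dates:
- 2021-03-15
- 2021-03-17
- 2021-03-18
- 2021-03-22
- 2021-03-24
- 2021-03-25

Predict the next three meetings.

2021-03-29, 2021-03-31, 2021-04-01

Every event lands on a Monday or Wednesday or Thursday (gaps cycle 2, 1, 4, 2, 1).
So the schedule is: every Monday, Wednesday and Thursday.
The following Monday is 2021-03-29.
Next Wednesday: 2021-03-31.
Next Thursday: 2021-04-01.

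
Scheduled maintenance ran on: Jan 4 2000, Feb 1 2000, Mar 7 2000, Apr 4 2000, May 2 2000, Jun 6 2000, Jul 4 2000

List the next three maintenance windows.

Gaps: 28, 35, 28, 28, 35, 28 days — a mix of 28 and 35. Every date is a Tuesday.
Each is the 1st Tuesday of its month.
August 2000 — 1st Tuesday is Aug 1 2000.
1st Tuesday of September 2000: Sep 5 2000.
October 2000 — 1st Tuesday is Oct 3 2000.

Aug 1 2000, Sep 5 2000, Oct 3 2000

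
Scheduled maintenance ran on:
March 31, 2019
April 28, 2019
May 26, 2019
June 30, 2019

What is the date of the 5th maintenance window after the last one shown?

Every date is a Sunday; gaps 28, 28, 35 days.
Each is the last Sunday of its month (at least one falls on the 29th or later, ruling out '4th Sunday').
Last Sunday of July 2019: July 28, 2019.
Last Sunday of August 2019: August 25, 2019.
September 2019 ends with Sunday September 29, 2019.
October 2019 ends with Sunday October 27, 2019.
November 2019 ends with Sunday November 24, 2019.

November 24, 2019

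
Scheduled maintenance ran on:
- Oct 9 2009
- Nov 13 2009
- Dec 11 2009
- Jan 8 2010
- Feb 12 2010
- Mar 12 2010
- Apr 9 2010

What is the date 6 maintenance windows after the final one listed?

Oct 8 2010

All dates are Fridays, 35, 28, 28, 35, 28, 28 days apart.
Specifically, the 2nd Friday of each month.
2nd Friday of May 2010: May 14 2010.
2nd Friday of June 2010: Jun 11 2010.
July 2010 — 2nd Friday is Jul 9 2010.
August 2010 — 2nd Friday is Aug 13 2010.
September 2010 — 2nd Friday is Sep 10 2010.
October 2010 — 2nd Friday is Oct 8 2010.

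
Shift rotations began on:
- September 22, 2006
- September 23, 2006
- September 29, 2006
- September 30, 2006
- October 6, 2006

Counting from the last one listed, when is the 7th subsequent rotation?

Gaps: 1, 6, 1, 6 days — not constant, but cyclic with period 2.
The events fall on every Friday and Saturday.
Next Saturday: October 7, 2006.
The following Friday is October 13, 2006.
Next Saturday: October 14, 2006.
Next Friday: October 20, 2006.
Next Saturday: October 21, 2006.
Next Friday: October 27, 2006.
Next Saturday: October 28, 2006.

October 28, 2006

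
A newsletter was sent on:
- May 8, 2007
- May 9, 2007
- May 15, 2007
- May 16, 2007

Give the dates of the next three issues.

May 22, 2007; May 23, 2007; May 29, 2007

Gaps: 1, 6, 1 days — not constant, but cyclic with period 2.
The events fall on every Tuesday and Wednesday.
The following Tuesday is May 22, 2007.
Next Wednesday: May 23, 2007.
Next Tuesday: May 29, 2007.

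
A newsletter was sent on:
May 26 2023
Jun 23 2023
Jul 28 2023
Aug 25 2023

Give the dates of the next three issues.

Sep 22 2023, Oct 27 2023, Nov 24 2023

Gaps: 28, 35, 28 days — a mix of 28 and 35. Every date is a Friday.
Each is the 4th Friday of its month.
September 2023 — 4th Friday is Sep 22 2023.
October 2023 — 4th Friday is Oct 27 2023.
4th Friday of November 2023: Nov 24 2023.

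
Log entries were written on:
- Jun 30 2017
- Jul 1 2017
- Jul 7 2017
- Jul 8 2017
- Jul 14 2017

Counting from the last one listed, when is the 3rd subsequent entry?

Every event lands on a Friday or Saturday (gaps cycle 1, 6, 1, 6).
So the schedule is: every Friday and Saturday.
Next Saturday: Jul 15 2017.
The following Friday is Jul 21 2017.
Next Saturday: Jul 22 2017.

Jul 22 2017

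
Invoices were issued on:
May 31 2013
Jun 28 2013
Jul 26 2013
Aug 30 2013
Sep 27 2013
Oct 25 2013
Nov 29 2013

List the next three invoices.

Dec 27 2013, Jan 31 2014, Feb 28 2014

All Fridays; the gaps (28, 28, 35, 28, 28, 35) vary with month length.
This is the last Friday of each month.
Last Friday of December 2013: Dec 27 2013.
Last Friday of January 2014: Jan 31 2014.
February 2014 ends with Friday Feb 28 2014.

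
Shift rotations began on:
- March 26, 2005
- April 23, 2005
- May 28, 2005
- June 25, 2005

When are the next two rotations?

July 23, 2005; August 27, 2005

All dates are Saturdays, 28, 35, 28 days apart.
Specifically, the 4th Saturday of each month.
4th Saturday of July 2005: July 23, 2005.
August 2005 — 4th Saturday is August 27, 2005.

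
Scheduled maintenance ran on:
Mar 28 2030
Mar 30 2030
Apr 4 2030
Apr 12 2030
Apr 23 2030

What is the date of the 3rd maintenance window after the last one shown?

Jun 13 2030

The spacing grows by 3 each time: 2, 5, 8, 11 days.
Next gap: 14 days. Apr 23 2030 + 14 days = May 7 2030.
Next gap: 17 days. May 7 2030 + 17 days = May 24 2030.
Next gap: 20 days. May 24 2030 + 20 days = Jun 13 2030.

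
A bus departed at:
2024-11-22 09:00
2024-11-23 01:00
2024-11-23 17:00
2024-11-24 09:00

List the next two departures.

2024-11-25 01:00, 2024-11-25 17:00

Spacing: 16, 16, 16 h — constant 16 h.
2024-11-24 09:00 + 16 h = 2024-11-25 01:00.
2024-11-25 01:00 + 16 h = 2024-11-25 17:00.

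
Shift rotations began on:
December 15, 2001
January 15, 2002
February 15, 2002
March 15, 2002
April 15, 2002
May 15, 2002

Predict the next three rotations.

June 15, 2002; July 15, 2002; August 15, 2002

Each date is the 15th; the gaps (31, 31, 28, 31, 30) track the month lengths.
The rule is the 15th of each month.
June 2002: June 15, 2002.
July 2002: July 15, 2002.
Next: August 2002 → August 15, 2002.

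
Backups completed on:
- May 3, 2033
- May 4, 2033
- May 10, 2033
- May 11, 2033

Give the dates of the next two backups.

May 17, 2033; May 18, 2033

Gaps: 1, 6, 1 days — not constant, but cyclic with period 2.
The events fall on every Tuesday and Wednesday.
Next Tuesday: May 17, 2033.
The following Wednesday is May 18, 2033.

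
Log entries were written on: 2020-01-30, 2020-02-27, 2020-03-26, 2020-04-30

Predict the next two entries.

Every date is a Thursday; gaps 28, 28, 35 days.
Each is the last Thursday of its month (at least one falls on the 29th or later, ruling out '4th Thursday').
Last Thursday of May 2020: 2020-05-28.
Last Thursday of June 2020: 2020-06-25.

2020-05-28, 2020-06-25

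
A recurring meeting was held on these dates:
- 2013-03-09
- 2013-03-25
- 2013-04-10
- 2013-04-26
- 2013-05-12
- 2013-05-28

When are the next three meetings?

The spacing is 16, 16, 16, 16, 16 days — always 16 days.
2013-05-28 + 16 days = 2013-06-13.
2013-06-13 + 16 days = 2013-06-29.
2013-06-29 + 16 days = 2013-07-15.

2013-06-13, 2013-06-29, 2013-07-15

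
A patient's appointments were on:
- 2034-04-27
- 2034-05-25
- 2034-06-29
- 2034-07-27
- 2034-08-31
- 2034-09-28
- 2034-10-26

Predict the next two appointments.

All Thursdays; the gaps (28, 35, 28, 35, 28, 28) vary with month length.
This is the last Thursday of each month.
Last Thursday of November 2034: 2034-11-30.
Last Thursday of December 2034: 2034-12-28.

2034-11-30, 2034-12-28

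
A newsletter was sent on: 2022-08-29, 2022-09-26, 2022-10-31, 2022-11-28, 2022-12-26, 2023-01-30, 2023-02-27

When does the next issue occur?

2023-03-27

Every date is a Monday; gaps 28, 35, 28, 28, 35, 28 days.
Each is the last Monday of its month (at least one falls on the 29th or later, ruling out '4th Monday').
March 2023 ends with Monday 2023-03-27.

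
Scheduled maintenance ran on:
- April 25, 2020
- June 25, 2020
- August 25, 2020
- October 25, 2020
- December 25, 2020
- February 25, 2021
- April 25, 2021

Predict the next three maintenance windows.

The day-of-month is always 25 (61, 61, 61, 61, 62, 59 days between events).
So this recurs on the 25th of every 2 months.
Next: June 2021 → June 25, 2021.
Next: August 2021 → August 25, 2021.
October 2021: October 25, 2021.

June 25, 2021; August 25, 2021; October 25, 2021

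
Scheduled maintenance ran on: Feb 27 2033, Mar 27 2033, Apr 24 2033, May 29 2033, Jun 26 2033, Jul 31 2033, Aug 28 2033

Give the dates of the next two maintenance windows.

Sep 25 2033, Oct 30 2033

These are Sundays with 28, 28, 35, 28, 35, 28-day gaps.
Each is the final Sunday of its month — May 29 2033 is past the 28th, so '4th Sunday' doesn't fit.
September 2033 ends with Sunday Sep 25 2033.
Last Sunday of October 2033: Oct 30 2033.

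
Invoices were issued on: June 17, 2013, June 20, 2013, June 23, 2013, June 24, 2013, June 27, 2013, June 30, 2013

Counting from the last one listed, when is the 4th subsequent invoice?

Gaps: 3, 3, 1, 3, 3 days — not constant, but cyclic with period 3.
The events fall on every Monday, Thursday and Sunday.
The following Monday is July 1, 2013.
Next Thursday: July 4, 2013.
Next Sunday: July 7, 2013.
Next Monday: July 8, 2013.

July 8, 2013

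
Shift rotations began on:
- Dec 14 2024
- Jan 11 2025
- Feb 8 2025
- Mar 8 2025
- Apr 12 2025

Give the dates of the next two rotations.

May 10 2025, Jun 14 2025

All dates are Saturdays, 28, 28, 28, 35 days apart.
Specifically, the 2nd Saturday of each month.
May 2025 — 2nd Saturday is May 10 2025.
2nd Saturday of June 2025: Jun 14 2025.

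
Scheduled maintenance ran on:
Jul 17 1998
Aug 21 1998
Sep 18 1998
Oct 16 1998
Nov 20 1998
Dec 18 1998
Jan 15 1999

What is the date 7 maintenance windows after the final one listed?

Aug 20 1999

All dates are Fridays, 35, 28, 28, 35, 28, 28 days apart.
Specifically, the 3rd Friday of each month.
3rd Friday of February 1999: Feb 19 1999.
March 1999 — 3rd Friday is Mar 19 1999.
April 1999 — 3rd Friday is Apr 16 1999.
May 1999 — 3rd Friday is May 21 1999.
June 1999 — 3rd Friday is Jun 18 1999.
3rd Friday of July 1999: Jul 16 1999.
3rd Friday of August 1999: Aug 20 1999.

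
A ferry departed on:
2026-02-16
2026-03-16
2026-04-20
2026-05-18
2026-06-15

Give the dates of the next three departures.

Gaps: 28, 35, 28, 28 days — a mix of 28 and 35. Every date is a Monday.
Each is the 3rd Monday of its month.
3rd Monday of July 2026: 2026-07-20.
3rd Monday of August 2026: 2026-08-17.
September 2026 — 3rd Monday is 2026-09-21.

2026-07-20, 2026-08-17, 2026-09-21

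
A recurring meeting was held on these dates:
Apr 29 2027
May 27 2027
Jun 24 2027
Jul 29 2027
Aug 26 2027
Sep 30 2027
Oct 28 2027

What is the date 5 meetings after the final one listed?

These are Thursdays with 28, 28, 35, 28, 35, 28-day gaps.
Each is the final Thursday of its month — Apr 29 2027 is past the 28th, so '4th Thursday' doesn't fit.
November 2027 ends with Thursday Nov 25 2027.
December 2027 ends with Thursday Dec 30 2027.
Last Thursday of January 2028: Jan 27 2028.
Last Thursday of February 2028: Feb 24 2028.
Last Thursday of March 2028: Mar 30 2028.

Mar 30 2028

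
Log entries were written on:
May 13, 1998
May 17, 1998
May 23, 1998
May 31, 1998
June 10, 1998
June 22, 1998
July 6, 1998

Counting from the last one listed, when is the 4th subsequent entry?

Gaps: 4, 6, 8, 10, 12, 14 days — each gap is 2 larger than the previous one.
Next gap: 16 days. July 6, 1998 + 16 days = July 22, 1998.
Next gap: 18 days. July 22, 1998 + 18 days = August 9, 1998.
Next gap: 20 days. August 9, 1998 + 20 days = August 29, 1998.
Next gap: 22 days. August 29, 1998 + 22 days = September 20, 1998.

September 20, 1998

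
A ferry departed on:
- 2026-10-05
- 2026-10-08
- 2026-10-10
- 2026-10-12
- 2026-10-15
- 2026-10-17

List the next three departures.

Every event lands on a Monday or Thursday or Saturday (gaps cycle 3, 2, 2, 3, 2).
So the schedule is: every Monday, Thursday and Saturday.
Next Monday: 2026-10-19.
Next Thursday: 2026-10-22.
The following Saturday is 2026-10-24.

2026-10-19, 2026-10-22, 2026-10-24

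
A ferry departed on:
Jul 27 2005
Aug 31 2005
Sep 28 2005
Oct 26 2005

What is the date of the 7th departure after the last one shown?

These are Wednesdays with 35, 28, 28-day gaps.
Each is the final Wednesday of its month — Aug 31 2005 is past the 28th, so '4th Wednesday' doesn't fit.
Last Wednesday of November 2005: Nov 30 2005.
December 2005 ends with Wednesday Dec 28 2005.
January 2006 ends with Wednesday Jan 25 2006.
February 2006 ends with Wednesday Feb 22 2006.
March 2006 ends with Wednesday Mar 29 2006.
Last Wednesday of April 2006: Apr 26 2006.
Last Wednesday of May 2006: May 31 2006.

May 31 2006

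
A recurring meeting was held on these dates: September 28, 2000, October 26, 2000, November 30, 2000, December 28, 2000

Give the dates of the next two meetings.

These are Thursdays with 28, 35, 28-day gaps.
Each is the final Thursday of its month — November 30, 2000 is past the 28th, so '4th Thursday' doesn't fit.
January 2001 ends with Thursday January 25, 2001.
February 2001 ends with Thursday February 22, 2001.

January 25, 2001; February 22, 2001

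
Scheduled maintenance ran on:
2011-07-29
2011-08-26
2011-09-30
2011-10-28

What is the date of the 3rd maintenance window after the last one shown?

2012-01-27

All Fridays; the gaps (28, 35, 28) vary with month length.
This is the last Friday of each month.
November 2011 ends with Friday 2011-11-25.
December 2011 ends with Friday 2011-12-30.
January 2012 ends with Friday 2012-01-27.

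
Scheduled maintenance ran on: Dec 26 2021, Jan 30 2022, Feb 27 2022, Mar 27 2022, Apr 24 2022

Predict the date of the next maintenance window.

May 29 2022

These are Sundays with 35, 28, 28, 28-day gaps.
Each is the final Sunday of its month — Jan 30 2022 is past the 28th, so '4th Sunday' doesn't fit.
Last Sunday of May 2022: May 29 2022.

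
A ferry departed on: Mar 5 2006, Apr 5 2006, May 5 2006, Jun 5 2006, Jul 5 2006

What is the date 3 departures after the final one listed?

The day-of-month is always 5 (31, 30, 31, 30 days between events).
So this recurs on the 5th of each month.
Next: August 2006 → Aug 5 2006.
September 2006: Sep 5 2006.
Next: October 2006 → Oct 5 2006.

Oct 5 2006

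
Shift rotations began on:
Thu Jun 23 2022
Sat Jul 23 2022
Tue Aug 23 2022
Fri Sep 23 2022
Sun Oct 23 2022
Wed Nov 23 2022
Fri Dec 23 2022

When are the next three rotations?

Each date is the 23rd; the gaps (30, 31, 31, 30, 31, 30) track the month lengths.
The rule is the 23rd of each month.
Next: January 2023 → Mon Jan 23 2023.
February 2023: Thu Feb 23 2023.
Next: March 2023 → Thu Mar 23 2023.

Mon Jan 23 2023, Thu Feb 23 2023, Thu Mar 23 2023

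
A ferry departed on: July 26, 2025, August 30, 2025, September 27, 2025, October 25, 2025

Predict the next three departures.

These are Saturdays with 35, 28, 28-day gaps.
Each is the final Saturday of its month — August 30, 2025 is past the 28th, so '4th Saturday' doesn't fit.
November 2025 ends with Saturday November 29, 2025.
December 2025 ends with Saturday December 27, 2025.
Last Saturday of January 2026: January 31, 2026.

November 29, 2025; December 27, 2025; January 31, 2026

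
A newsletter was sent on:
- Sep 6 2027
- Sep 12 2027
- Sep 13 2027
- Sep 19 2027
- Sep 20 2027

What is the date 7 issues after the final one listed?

The gap pattern 6, 1, 6, 1 repeats every 2 events.
These are the Mondays and Sundays of each week.
The following Sunday is Sep 26 2027.
The following Monday is Sep 27 2027.
The following Sunday is Oct 3 2027.
Next Monday: Oct 4 2027.
The following Sunday is Oct 10 2027.
Next Monday: Oct 11 2027.
Next Sunday: Oct 17 2027.

Oct 17 2027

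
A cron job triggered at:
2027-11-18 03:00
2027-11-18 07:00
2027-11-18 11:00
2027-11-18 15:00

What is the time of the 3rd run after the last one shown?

2027-11-19 03:00

Spacing: 4, 4, 4 h — constant 4 h.
2027-11-18 15:00 + 4 h = 2027-11-18 19:00.
2027-11-18 19:00 + 4 h = 2027-11-18 23:00.
2027-11-18 23:00 + 4 h = 2027-11-19 03:00.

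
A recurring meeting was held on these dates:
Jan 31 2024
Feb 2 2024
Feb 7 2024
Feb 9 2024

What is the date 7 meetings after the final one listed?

Gaps: 2, 5, 2 days — not constant, but cyclic with period 2.
The events fall on every Wednesday and Friday.
Next Wednesday: Feb 14 2024.
The following Friday is Feb 16 2024.
Next Wednesday: Feb 21 2024.
Next Friday: Feb 23 2024.
The following Wednesday is Feb 28 2024.
The following Friday is Mar 1 2024.
Next Wednesday: Mar 6 2024.

Mar 6 2024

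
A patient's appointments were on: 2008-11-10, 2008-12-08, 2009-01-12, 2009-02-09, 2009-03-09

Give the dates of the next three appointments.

2009-04-13, 2009-05-11, 2009-06-08

All dates are Mondays, 28, 35, 28, 28 days apart.
Specifically, the 2nd Monday of each month.
2nd Monday of April 2009: 2009-04-13.
May 2009 — 2nd Monday is 2009-05-11.
2nd Monday of June 2009: 2009-06-08.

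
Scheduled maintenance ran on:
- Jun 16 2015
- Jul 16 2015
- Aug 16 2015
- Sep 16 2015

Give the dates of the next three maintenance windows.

Oct 16 2015, Nov 16 2015, Dec 16 2015

Each date is the 16th; the gaps (30, 31, 31) track the month lengths.
The rule is the 16th of each month.
October 2015: Oct 16 2015.
November 2015: Nov 16 2015.
December 2015: Dec 16 2015.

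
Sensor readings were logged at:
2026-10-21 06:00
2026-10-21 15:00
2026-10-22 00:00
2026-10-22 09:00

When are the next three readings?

2026-10-22 18:00, 2026-10-23 03:00, 2026-10-23 12:00

Gaps: 9, 9, 9 hours — each event is 9 hours after the previous one.
2026-10-22 09:00 + 9 h = 2026-10-22 18:00.
2026-10-22 18:00 + 9 h = 2026-10-23 03:00.
2026-10-23 03:00 + 9 h = 2026-10-23 12:00.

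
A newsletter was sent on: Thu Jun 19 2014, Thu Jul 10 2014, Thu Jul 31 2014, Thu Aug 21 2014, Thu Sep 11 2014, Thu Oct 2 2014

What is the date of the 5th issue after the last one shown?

Every event comes 21 days after the last (21, 21, 21, 21, 21).
Thu Oct 2 2014 + 21 days = Thu Oct 23 2014.
Thu Oct 23 2014 + 21 days = Thu Nov 13 2014.
Thu Nov 13 2014 + 21 days = Thu Dec 4 2014.
Thu Dec 4 2014 + 21 days = Thu Dec 25 2014.
Thu Dec 25 2014 + 21 days = Thu Jan 15 2015.

Thu Jan 15 2015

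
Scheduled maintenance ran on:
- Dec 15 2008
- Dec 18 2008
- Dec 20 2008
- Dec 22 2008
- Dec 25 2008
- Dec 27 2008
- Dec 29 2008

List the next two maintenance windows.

The gap pattern 3, 2, 2, 3, 2, 2 repeats every 3 events.
These are the Mondays, Thursdays and Saturdays of each week.
Next Thursday: Jan 1 2009.
Next Saturday: Jan 3 2009.

Jan 1 2009, Jan 3 2009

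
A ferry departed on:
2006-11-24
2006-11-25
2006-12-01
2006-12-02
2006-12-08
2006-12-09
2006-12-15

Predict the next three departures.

Every event lands on a Friday or Saturday (gaps cycle 1, 6, 1, 6, 1, 6).
So the schedule is: every Friday and Saturday.
The following Saturday is 2006-12-16.
Next Friday: 2006-12-22.
The following Saturday is 2006-12-23.

2006-12-16, 2006-12-22, 2006-12-23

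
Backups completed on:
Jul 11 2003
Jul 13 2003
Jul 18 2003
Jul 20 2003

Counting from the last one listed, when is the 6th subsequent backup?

Every event lands on a Friday or Sunday (gaps cycle 2, 5, 2).
So the schedule is: every Friday and Sunday.
The following Friday is Jul 25 2003.
Next Sunday: Jul 27 2003.
Next Friday: Aug 1 2003.
Next Sunday: Aug 3 2003.
The following Friday is Aug 8 2003.
The following Sunday is Aug 10 2003.

Aug 10 2003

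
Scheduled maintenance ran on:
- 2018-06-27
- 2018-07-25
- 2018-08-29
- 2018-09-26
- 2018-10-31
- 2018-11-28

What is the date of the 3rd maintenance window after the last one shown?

These are Wednesdays with 28, 35, 28, 35, 28-day gaps.
Each is the final Wednesday of its month — 2018-08-29 is past the 28th, so '4th Wednesday' doesn't fit.
Last Wednesday of December 2018: 2018-12-26.
January 2019 ends with Wednesday 2019-01-30.
Last Wednesday of February 2019: 2019-02-27.

2019-02-27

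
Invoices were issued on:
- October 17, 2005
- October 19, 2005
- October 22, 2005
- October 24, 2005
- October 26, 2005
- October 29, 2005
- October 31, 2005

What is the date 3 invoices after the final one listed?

Gaps: 2, 3, 2, 2, 3, 2 days — not constant, but cyclic with period 3.
The events fall on every Monday, Wednesday and Saturday.
The following Wednesday is November 2, 2005.
The following Saturday is November 5, 2005.
The following Monday is November 7, 2005.

November 7, 2005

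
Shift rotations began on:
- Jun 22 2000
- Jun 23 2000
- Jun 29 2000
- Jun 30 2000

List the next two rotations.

Jul 6 2000, Jul 7 2000

Every event lands on a Thursday or Friday (gaps cycle 1, 6, 1).
So the schedule is: every Thursday and Friday.
Next Thursday: Jul 6 2000.
Next Friday: Jul 7 2000.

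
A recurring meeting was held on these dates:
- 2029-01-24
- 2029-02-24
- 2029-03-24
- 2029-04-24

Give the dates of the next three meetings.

The day-of-month is always 24 (31, 28, 31 days between events).
So this recurs on the 24th of each month.
Next: May 2029 → 2029-05-24.
Next: June 2029 → 2029-06-24.
July 2029: 2029-07-24.

2029-05-24, 2029-06-24, 2029-07-24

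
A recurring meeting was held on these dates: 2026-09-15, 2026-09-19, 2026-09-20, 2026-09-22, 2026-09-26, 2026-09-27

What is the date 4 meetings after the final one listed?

Every event lands on a Tuesday or Saturday or Sunday (gaps cycle 4, 1, 2, 4, 1).
So the schedule is: every Tuesday, Saturday and Sunday.
The following Tuesday is 2026-09-29.
Next Saturday: 2026-10-03.
The following Sunday is 2026-10-04.
Next Tuesday: 2026-10-06.

2026-10-06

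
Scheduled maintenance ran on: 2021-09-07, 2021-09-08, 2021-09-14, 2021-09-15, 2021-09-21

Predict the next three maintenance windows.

2021-09-22, 2021-09-28, 2021-09-29

The gap pattern 1, 6, 1, 6 repeats every 2 events.
These are the Tuesdays and Wednesdays of each week.
The following Wednesday is 2021-09-22.
Next Tuesday: 2021-09-28.
Next Wednesday: 2021-09-29.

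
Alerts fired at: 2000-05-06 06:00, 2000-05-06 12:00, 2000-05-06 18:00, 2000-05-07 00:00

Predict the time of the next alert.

2000-05-07 06:00

Gaps: 6, 6, 6 hours — each event is 6 hours after the previous one.
2000-05-07 00:00 + 6 h = 2000-05-07 06:00.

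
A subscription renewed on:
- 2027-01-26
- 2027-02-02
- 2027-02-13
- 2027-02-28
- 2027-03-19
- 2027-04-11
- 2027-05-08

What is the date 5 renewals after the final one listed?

2027-11-19

The spacing grows by 4 each time: 7, 11, 15, 19, 23, 27 days.
Next gap: 31 days. 2027-05-08 + 31 days = 2027-06-08.
Next gap: 35 days. 2027-06-08 + 35 days = 2027-07-13.
Next gap: 39 days. 2027-07-13 + 39 days = 2027-08-21.
Next gap: 43 days. 2027-08-21 + 43 days = 2027-10-03.
Next gap: 47 days. 2027-10-03 + 47 days = 2027-11-19.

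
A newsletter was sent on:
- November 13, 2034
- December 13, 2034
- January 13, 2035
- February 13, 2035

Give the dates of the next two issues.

Each date is the 13th; the gaps (30, 31, 31) track the month lengths.
The rule is the 13th of each month.
Next: March 2035 → March 13, 2035.
April 2035: April 13, 2035.

March 13, 2035; April 13, 2035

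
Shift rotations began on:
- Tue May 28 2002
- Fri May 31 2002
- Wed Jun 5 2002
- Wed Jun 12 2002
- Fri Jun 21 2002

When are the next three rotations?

Gaps: 3, 5, 7, 9 days — each gap is 2 larger than the previous one.
Next gap: 11 days. Fri Jun 21 2002 + 11 days = Tue Jul 2 2002.
Next gap: 13 days. Tue Jul 2 2002 + 13 days = Mon Jul 15 2002.
Next gap: 15 days. Mon Jul 15 2002 + 15 days = Tue Jul 30 2002.

Tue Jul 2 2002, Mon Jul 15 2002, Tue Jul 30 2002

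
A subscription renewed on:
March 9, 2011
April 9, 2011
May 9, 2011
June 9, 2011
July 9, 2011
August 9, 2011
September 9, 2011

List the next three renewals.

The day-of-month is always 9 (31, 30, 31, 30, 31, 31 days between events).
So this recurs on the 9th of each month.
October 2011: October 9, 2011.
Next: November 2011 → November 9, 2011.
December 2011: December 9, 2011.

October 9, 2011; November 9, 2011; December 9, 2011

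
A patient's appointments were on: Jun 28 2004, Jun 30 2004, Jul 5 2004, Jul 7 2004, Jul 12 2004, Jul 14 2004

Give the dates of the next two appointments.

Gaps: 2, 5, 2, 5, 2 days — not constant, but cyclic with period 2.
The events fall on every Monday and Wednesday.
Next Monday: Jul 19 2004.
The following Wednesday is Jul 21 2004.

Jul 19 2004, Jul 21 2004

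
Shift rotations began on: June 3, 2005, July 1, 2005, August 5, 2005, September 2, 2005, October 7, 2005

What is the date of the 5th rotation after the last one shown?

March 3, 2006

All dates are Fridays, 28, 35, 28, 35 days apart.
Specifically, the 1st Friday of each month.
1st Friday of November 2005: November 4, 2005.
1st Friday of December 2005: December 2, 2005.
1st Friday of January 2006: January 6, 2006.
1st Friday of February 2006: February 3, 2006.
March 2006 — 1st Friday is March 3, 2006.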